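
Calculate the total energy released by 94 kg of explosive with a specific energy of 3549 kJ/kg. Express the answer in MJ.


333.606 MJ

Energy = mass * specific_energy / 1000
= 94 * 3549 / 1000
= 333606 / 1000
= 333.606 MJ


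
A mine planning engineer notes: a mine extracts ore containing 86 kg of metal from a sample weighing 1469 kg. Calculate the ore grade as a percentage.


5.8543%

Ore grade = (metal mass / ore mass) * 100
= (86 / 1469) * 100
= 0.05854322668 * 100
= 5.8543%


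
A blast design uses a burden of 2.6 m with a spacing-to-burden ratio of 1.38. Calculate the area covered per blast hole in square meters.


9.3288 m^2

First, find the spacing:
Spacing = burden * ratio = 2.6 * 1.38
= 3.588 m
Then, calculate the area:
Area = burden * spacing = 2.6 * 3.588
= 9.3288 m^2


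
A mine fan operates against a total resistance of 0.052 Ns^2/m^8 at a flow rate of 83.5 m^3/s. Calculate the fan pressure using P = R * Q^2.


Compute Q^2:
Q^2 = 83.5^2 = 6972.25
Compute pressure:
P = R * Q^2 = 0.052 * 6972.25
= 362.557 Pa

362.557 Pa


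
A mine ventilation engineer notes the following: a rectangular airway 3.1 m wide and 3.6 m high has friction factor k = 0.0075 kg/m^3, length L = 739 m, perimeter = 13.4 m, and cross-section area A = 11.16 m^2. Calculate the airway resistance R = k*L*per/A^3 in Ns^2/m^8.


0.0534 Ns^2/m^8

Compute the numerator:
k * L * per = 0.0075 * 739 * 13.4
= 74.2695
Compute the denominator:
A^3 = 11.16^3 = 1389.928896
Resistance:
R = 74.2695 / 1389.928896
= 0.0534 Ns^2/m^8


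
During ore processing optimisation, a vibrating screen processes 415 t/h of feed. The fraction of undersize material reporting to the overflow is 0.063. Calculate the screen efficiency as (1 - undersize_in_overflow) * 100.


Screen efficiency = (1 - fraction of undersize in overflow) * 100
= (1 - 0.063) * 100
= 0.937 * 100
= 93.7%

93.7%


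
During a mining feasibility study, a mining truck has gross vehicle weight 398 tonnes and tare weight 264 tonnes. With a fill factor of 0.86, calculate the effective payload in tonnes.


Maximum payload = gross - tare
= 398 - 264 = 134 tonnes
Effective payload = max payload * fill factor
= 134 * 0.86
= 115.24 tonnes

115.24 tonnes


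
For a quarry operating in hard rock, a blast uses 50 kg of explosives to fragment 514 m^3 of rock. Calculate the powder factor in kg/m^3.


0.0973 kg/m^3

Powder factor = explosive mass / rock volume
= 50 / 514
= 0.0973 kg/m^3


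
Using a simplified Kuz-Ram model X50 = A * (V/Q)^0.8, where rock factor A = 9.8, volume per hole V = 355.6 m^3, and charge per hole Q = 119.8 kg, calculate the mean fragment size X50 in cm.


Compute V/Q:
V/Q = 355.6 / 119.8 = 2.968280467
Raise to the power 0.8:
(V/Q)^0.8 = 2.968280467^0.8 = 2.387832986
Multiply by A:
X50 = 9.8 * 2.387832986
= 23.4008 cm

23.4008 cm


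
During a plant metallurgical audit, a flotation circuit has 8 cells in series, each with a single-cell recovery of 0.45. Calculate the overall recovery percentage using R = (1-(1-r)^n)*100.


99.1627%

Complement of single-cell recovery:
1 - r = 1 - 0.45 = 0.55
Raise to power n:
(1 - r)^8 = 0.55^8 = 0.008373393789
Overall recovery:
R = (1 - 0.008373393789) * 100
= 99.1627%


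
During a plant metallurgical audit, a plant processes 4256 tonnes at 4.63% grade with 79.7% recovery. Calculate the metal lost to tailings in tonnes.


40.0017 tonnes

Total metal in feed:
= 4256 * 4.63 / 100 = 197.0528 tonnes
Metal recovered:
= 197.0528 * 79.7 / 100 = 157.0510816 tonnes
Metal lost to tailings:
= 197.0528 - 157.0510816
= 40.0017 tonnes


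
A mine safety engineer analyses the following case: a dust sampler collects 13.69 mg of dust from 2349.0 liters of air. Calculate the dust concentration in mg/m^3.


Convert liters to m^3: 1 m^3 = 1000 L
Concentration = mass / volume * 1000
= 13.69 / 2349.0 * 1000
= 0.00582801192 * 1000
= 5.828 mg/m^3

5.828 mg/m^3


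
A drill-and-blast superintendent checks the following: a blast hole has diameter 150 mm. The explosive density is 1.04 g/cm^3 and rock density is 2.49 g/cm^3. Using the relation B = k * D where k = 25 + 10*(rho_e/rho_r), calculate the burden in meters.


4.3765 m

First, compute k:
rho_e / rho_r = 1.04 / 2.49 = 0.4176706827
k = 25 + 10 * 0.4176706827 = 29.17670683
Then, compute burden:
B = k * D / 1000 = 29.17670683 * 150 / 1000
= 4376.506024 / 1000
= 4.3765 m


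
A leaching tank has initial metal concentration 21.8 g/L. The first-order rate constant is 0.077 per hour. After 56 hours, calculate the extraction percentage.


Compute the exponent:
-k * t = -0.077 * 56 = -4.312
Remaining concentration:
C = 21.8 * exp(-4.312)
= 21.8 * 0.01340670934
= 0.2922662637 g/L
Extracted = 21.8 - 0.2922662637 = 21.50773374 g/L
Extraction % = 21.50773374 / 21.8 * 100
= 98.6593%

98.6593%


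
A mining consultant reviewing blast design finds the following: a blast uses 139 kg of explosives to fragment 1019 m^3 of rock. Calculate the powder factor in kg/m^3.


0.1364 kg/m^3

Powder factor = explosive mass / rock volume
= 139 / 1019
= 0.1364 kg/m^3


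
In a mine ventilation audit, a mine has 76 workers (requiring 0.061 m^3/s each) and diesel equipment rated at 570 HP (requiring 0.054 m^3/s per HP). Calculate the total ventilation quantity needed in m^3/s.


35.416 m^3/s

Airflow for workers:
Q_people = 76 * 0.061 = 4.636 m^3/s
Airflow for diesel equipment:
Q_diesel = 570 * 0.054 = 30.78 m^3/s
Total ventilation:
Q_total = 4.636 + 30.78
= 35.416 m^3/s


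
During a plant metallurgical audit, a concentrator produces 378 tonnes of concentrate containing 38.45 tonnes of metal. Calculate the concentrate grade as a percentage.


Grade = (metal in concentrate / concentrate mass) * 100
= (38.45 / 378) * 100
= 0.1017195767 * 100
= 10.172%

10.172%


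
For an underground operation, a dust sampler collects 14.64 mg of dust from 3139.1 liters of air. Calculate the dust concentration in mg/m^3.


4.6638 mg/m^3

Convert liters to m^3: 1 m^3 = 1000 L
Concentration = mass / volume * 1000
= 14.64 / 3139.1 * 1000
= 0.004663757128 * 1000
= 4.6638 mg/m^3


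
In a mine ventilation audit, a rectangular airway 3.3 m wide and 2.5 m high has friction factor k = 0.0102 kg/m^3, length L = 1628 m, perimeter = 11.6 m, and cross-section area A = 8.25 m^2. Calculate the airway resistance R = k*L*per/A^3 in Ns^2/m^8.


0.343 Ns^2/m^8

Compute the numerator:
k * L * per = 0.0102 * 1628 * 11.6
= 192.62496
Compute the denominator:
A^3 = 8.25^3 = 561.515625
Resistance:
R = 192.62496 / 561.515625
= 0.343 Ns^2/m^8


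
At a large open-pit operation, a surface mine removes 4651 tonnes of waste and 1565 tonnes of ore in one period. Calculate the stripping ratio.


2.9719

Stripping ratio = waste tonnage / ore tonnage
= 4651 / 1565
= 2.9719


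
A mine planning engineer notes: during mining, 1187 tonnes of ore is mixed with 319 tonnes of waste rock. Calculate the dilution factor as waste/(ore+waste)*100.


Total material = ore + waste
= 1187 + 319 = 1506 tonnes
Dilution = waste / total * 100
= 319 / 1506 * 100
= 0.2118193891 * 100
= 21.1819%

21.1819%


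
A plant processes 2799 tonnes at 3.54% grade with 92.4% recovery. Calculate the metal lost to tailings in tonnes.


7.5304 tonnes

Total metal in feed:
= 2799 * 3.54 / 100 = 99.0846 tonnes
Metal recovered:
= 99.0846 * 92.4 / 100 = 91.5541704 tonnes
Metal lost to tailings:
= 99.0846 - 91.5541704
= 7.5304 tonnes


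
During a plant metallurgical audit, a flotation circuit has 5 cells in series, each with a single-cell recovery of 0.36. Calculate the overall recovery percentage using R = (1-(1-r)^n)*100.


89.2626%

Complement of single-cell recovery:
1 - r = 1 - 0.36 = 0.64
Raise to power n:
(1 - r)^5 = 0.64^5 = 0.1073741824
Overall recovery:
R = (1 - 0.1073741824) * 100
= 89.2626%


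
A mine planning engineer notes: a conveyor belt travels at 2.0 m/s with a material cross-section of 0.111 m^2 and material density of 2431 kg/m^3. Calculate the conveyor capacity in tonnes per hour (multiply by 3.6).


1942.8552 t/h

Volumetric flow = speed * area
= 2.0 * 0.111 = 0.222 m^3/s
Mass flow = volumetric * density
= 0.222 * 2431 = 539.682 kg/s
Convert to t/h: multiply by 3.6
Capacity = 539.682 * 3.6
= 1942.8552 t/h


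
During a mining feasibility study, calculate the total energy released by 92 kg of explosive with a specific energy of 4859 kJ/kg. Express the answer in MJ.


447.028 MJ

Energy = mass * specific_energy / 1000
= 92 * 4859 / 1000
= 447028 / 1000
= 447.028 MJ


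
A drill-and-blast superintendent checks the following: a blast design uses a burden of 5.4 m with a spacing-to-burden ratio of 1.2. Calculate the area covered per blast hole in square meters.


First, find the spacing:
Spacing = burden * ratio = 5.4 * 1.2
= 6.48 m
Then, calculate the area:
Area = burden * spacing = 5.4 * 6.48
= 34.992 m^2

34.992 m^2


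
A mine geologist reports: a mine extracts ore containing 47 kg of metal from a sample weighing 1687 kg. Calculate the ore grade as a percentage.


Ore grade = (metal mass / ore mass) * 100
= (47 / 1687) * 100
= 0.0278601067 * 100
= 2.786%

2.786%


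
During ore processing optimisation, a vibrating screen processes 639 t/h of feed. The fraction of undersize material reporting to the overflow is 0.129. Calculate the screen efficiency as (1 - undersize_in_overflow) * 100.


87.1%

Screen efficiency = (1 - fraction of undersize in overflow) * 100
= (1 - 0.129) * 100
= 0.871 * 100
= 87.1%


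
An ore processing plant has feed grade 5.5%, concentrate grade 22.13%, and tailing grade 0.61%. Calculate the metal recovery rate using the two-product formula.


91.4293%

Using the two-product formula:
R = 100 * c * (f - t) / (f * (c - t))
Numerator = 100 * 22.13 * (5.5 - 0.61)
= 100 * 22.13 * 4.89
= 10821.57
Denominator = 5.5 * (22.13 - 0.61)
= 5.5 * 21.52
= 118.36
R = 10821.57 / 118.36
= 91.4293%


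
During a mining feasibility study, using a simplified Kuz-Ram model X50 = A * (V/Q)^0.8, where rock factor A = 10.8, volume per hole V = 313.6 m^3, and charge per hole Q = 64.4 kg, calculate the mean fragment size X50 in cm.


Compute V/Q:
V/Q = 313.6 / 64.4 = 4.869565217
Raise to the power 0.8:
(V/Q)^0.8 = 4.869565217^0.8 = 3.548069754
Multiply by A:
X50 = 10.8 * 3.548069754
= 38.3192 cm

38.3192 cm


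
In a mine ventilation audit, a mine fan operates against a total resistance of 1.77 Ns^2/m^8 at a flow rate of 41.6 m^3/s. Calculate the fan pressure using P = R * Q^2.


Compute Q^2:
Q^2 = 41.6^2 = 1730.56
Compute pressure:
P = R * Q^2 = 1.77 * 1730.56
= 3063.0912 Pa

3063.0912 Pa


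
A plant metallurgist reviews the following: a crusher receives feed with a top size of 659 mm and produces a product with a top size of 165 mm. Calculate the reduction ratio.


Reduction ratio = feed size / product size
= 659 / 165
= 3.9939

3.9939


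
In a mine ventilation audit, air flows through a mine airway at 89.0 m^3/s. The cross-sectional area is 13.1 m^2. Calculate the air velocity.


6.7939 m/s

Velocity = flow rate / cross-sectional area
= 89.0 / 13.1
= 6.7939 m/s


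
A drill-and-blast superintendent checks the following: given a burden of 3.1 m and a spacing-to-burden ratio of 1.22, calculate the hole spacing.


Spacing = burden * ratio
= 3.1 * 1.22
= 3.782 m

3.782 m


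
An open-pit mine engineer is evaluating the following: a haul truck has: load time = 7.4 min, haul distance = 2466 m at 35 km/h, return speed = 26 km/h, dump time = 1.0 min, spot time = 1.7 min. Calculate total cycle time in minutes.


Convert haul speed to m/min: 35 * 1000/60 = 583.3333333 m/min
Haul time = 2466 / 583.3333333 = 4.227428571 min
Convert return speed to m/min: 26 * 1000/60 = 433.3333333 m/min
Return time = 2466 / 433.3333333 = 5.690769231 min
Total cycle time:
= 7.4 + 4.227428571 + 1.0 + 5.690769231 + 1.7
= 20.0182 min

20.0182 min


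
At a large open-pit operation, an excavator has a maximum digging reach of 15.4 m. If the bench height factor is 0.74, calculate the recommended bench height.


Bench height = reach * factor
= 15.4 * 0.74
= 11.396 m

11.396 m


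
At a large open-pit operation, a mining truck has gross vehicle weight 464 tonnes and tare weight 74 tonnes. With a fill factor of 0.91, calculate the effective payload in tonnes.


Maximum payload = gross - tare
= 464 - 74 = 390 tonnes
Effective payload = max payload * fill factor
= 390 * 0.91
= 354.9 tonnes

354.9 tonnes


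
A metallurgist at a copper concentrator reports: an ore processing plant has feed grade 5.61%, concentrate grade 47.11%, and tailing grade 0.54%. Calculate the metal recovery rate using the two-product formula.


91.4223%

Using the two-product formula:
R = 100 * c * (f - t) / (f * (c - t))
Numerator = 100 * 47.11 * (5.61 - 0.54)
= 100 * 47.11 * 5.07
= 23884.77
Denominator = 5.61 * (47.11 - 0.54)
= 5.61 * 46.57
= 261.2577
R = 23884.77 / 261.2577
= 91.4223%


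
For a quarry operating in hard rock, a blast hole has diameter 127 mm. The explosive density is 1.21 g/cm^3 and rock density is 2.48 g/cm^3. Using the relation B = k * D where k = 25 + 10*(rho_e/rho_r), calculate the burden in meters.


3.7946 m

First, compute k:
rho_e / rho_r = 1.21 / 2.48 = 0.4879032258
k = 25 + 10 * 0.4879032258 = 29.87903226
Then, compute burden:
B = k * D / 1000 = 29.87903226 * 127 / 1000
= 3794.637097 / 1000
= 3.7946 m


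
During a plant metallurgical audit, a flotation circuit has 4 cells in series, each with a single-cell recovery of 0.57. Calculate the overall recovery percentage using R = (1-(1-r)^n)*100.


Complement of single-cell recovery:
1 - r = 1 - 0.57 = 0.43
Raise to power n:
(1 - r)^4 = 0.43^4 = 0.03418801
Overall recovery:
R = (1 - 0.03418801) * 100
= 96.5812%

96.5812%


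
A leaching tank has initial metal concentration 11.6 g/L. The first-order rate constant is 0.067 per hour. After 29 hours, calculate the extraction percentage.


Compute the exponent:
-k * t = -0.067 * 29 = -1.943
Remaining concentration:
C = 11.6 * exp(-1.943)
= 11.6 * 0.1432734839
= 1.661972414 g/L
Extracted = 11.6 - 1.661972414 = 9.938027586 g/L
Extraction % = 9.938027586 / 11.6 * 100
= 85.6727%

85.6727%


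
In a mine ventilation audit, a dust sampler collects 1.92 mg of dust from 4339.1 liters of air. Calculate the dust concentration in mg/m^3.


0.4425 mg/m^3

Convert liters to m^3: 1 m^3 = 1000 L
Concentration = mass / volume * 1000
= 1.92 / 4339.1 * 1000
= 0.0004424880736 * 1000
= 0.4425 mg/m^3


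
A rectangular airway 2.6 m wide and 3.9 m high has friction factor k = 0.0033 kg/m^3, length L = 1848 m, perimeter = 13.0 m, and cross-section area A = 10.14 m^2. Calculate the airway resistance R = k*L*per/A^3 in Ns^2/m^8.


0.076 Ns^2/m^8

Compute the numerator:
k * L * per = 0.0033 * 1848 * 13.0
= 79.2792
Compute the denominator:
A^3 = 10.14^3 = 1042.590744
Resistance:
R = 79.2792 / 1042.590744
= 0.076 Ns^2/m^8


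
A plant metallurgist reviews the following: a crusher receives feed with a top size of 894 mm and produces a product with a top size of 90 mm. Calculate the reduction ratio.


Reduction ratio = feed size / product size
= 894 / 90
= 9.9333

9.9333


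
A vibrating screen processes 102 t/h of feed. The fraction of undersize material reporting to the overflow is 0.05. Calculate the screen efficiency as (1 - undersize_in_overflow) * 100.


95.0%

Screen efficiency = (1 - fraction of undersize in overflow) * 100
= (1 - 0.05) * 100
= 0.95 * 100
= 95.0%


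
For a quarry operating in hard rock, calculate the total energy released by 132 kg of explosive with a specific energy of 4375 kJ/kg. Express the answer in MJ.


Energy = mass * specific_energy / 1000
= 132 * 4375 / 1000
= 577500 / 1000
= 577.5 MJ

577.5 MJ


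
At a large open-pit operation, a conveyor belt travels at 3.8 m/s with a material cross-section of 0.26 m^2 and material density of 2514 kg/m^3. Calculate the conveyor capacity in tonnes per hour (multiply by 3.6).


Volumetric flow = speed * area
= 3.8 * 0.26 = 0.988 m^3/s
Mass flow = volumetric * density
= 0.988 * 2514 = 2483.832 kg/s
Convert to t/h: multiply by 3.6
Capacity = 2483.832 * 3.6
= 8941.7952 t/h

8941.7952 t/h


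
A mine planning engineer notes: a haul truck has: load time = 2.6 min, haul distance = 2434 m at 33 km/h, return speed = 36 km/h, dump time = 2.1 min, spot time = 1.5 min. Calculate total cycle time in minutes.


Convert haul speed to m/min: 33 * 1000/60 = 550 m/min
Haul time = 2434 / 550 = 4.425454545 min
Convert return speed to m/min: 36 * 1000/60 = 600 m/min
Return time = 2434 / 600 = 4.056666667 min
Total cycle time:
= 2.6 + 4.425454545 + 2.1 + 4.056666667 + 1.5
= 14.6821 min

14.6821 min


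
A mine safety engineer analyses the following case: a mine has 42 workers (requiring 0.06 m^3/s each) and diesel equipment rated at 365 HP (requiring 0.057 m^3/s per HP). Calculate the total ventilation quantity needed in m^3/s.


Airflow for workers:
Q_people = 42 * 0.06 = 2.52 m^3/s
Airflow for diesel equipment:
Q_diesel = 365 * 0.057 = 20.805 m^3/s
Total ventilation:
Q_total = 2.52 + 20.805
= 23.325 m^3/s

23.325 m^3/s


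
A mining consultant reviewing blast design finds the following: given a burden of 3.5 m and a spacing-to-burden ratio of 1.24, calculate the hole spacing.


Spacing = burden * ratio
= 3.5 * 1.24
= 4.34 m

4.34 m


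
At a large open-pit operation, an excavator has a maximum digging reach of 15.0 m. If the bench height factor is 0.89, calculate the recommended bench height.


Bench height = reach * factor
= 15.0 * 0.89
= 13.35 m

13.35 m


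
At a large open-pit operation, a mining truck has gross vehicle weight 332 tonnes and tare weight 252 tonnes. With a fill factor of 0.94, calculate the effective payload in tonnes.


75.2 tonnes

Maximum payload = gross - tare
= 332 - 252 = 80 tonnes
Effective payload = max payload * fill factor
= 80 * 0.94
= 75.2 tonnes


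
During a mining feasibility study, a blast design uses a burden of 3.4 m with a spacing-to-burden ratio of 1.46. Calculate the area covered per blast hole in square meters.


16.8776 m^2

First, find the spacing:
Spacing = burden * ratio = 3.4 * 1.46
= 4.964 m
Then, calculate the area:
Area = burden * spacing = 3.4 * 4.964
= 16.8776 m^2


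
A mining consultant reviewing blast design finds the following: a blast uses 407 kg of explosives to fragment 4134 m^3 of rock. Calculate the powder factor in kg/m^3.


Powder factor = explosive mass / rock volume
= 407 / 4134
= 0.0985 kg/m^3

0.0985 kg/m^3


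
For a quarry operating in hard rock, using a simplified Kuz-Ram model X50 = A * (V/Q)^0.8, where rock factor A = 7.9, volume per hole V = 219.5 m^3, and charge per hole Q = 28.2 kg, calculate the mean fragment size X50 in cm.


Compute V/Q:
V/Q = 219.5 / 28.2 = 7.783687943
Raise to the power 0.8:
(V/Q)^0.8 = 7.783687943^0.8 = 5.163549361
Multiply by A:
X50 = 7.9 * 5.163549361
= 40.792 cm

40.792 cm


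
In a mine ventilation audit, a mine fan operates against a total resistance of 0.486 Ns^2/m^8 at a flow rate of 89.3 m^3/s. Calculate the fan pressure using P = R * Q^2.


3875.6021 Pa

Compute Q^2:
Q^2 = 89.3^2 = 7974.49
Compute pressure:
P = R * Q^2 = 0.486 * 7974.49
= 3875.6021 Pa


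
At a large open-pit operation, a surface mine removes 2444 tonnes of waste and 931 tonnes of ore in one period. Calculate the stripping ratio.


Stripping ratio = waste tonnage / ore tonnage
= 2444 / 931
= 2.6251

2.6251


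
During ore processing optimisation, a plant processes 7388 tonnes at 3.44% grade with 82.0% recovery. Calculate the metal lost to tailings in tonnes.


Total metal in feed:
= 7388 * 3.44 / 100 = 254.1472 tonnes
Metal recovered:
= 254.1472 * 82.0 / 100 = 208.400704 tonnes
Metal lost to tailings:
= 254.1472 - 208.400704
= 45.7465 tonnes

45.7465 tonnes


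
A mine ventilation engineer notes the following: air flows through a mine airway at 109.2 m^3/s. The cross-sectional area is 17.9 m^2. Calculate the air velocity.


Velocity = flow rate / cross-sectional area
= 109.2 / 17.9
= 6.1006 m/s

6.1006 m/s


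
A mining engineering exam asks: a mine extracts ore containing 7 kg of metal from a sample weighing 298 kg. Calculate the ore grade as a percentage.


2.349%

Ore grade = (metal mass / ore mass) * 100
= (7 / 298) * 100
= 0.02348993289 * 100
= 2.349%


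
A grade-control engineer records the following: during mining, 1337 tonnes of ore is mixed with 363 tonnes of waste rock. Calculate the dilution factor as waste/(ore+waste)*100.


21.3529%

Total material = ore + waste
= 1337 + 363 = 1700 tonnes
Dilution = waste / total * 100
= 363 / 1700 * 100
= 0.2135294118 * 100
= 21.3529%


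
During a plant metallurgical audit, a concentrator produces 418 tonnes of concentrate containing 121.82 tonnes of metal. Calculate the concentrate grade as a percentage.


Grade = (metal in concentrate / concentrate mass) * 100
= (121.82 / 418) * 100
= 0.2914354067 * 100
= 29.1435%

29.1435%


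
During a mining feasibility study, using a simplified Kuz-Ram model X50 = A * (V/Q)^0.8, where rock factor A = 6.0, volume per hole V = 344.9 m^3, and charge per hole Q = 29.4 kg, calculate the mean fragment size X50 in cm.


43.0158 cm

Compute V/Q:
V/Q = 344.9 / 29.4 = 11.73129252
Raise to the power 0.8:
(V/Q)^0.8 = 11.73129252^0.8 = 7.169298965
Multiply by A:
X50 = 6.0 * 7.169298965
= 43.0158 cm


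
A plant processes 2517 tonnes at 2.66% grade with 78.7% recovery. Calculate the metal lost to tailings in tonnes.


14.2608 tonnes

Total metal in feed:
= 2517 * 2.66 / 100 = 66.9522 tonnes
Metal recovered:
= 66.9522 * 78.7 / 100 = 52.6913814 tonnes
Metal lost to tailings:
= 66.9522 - 52.6913814
= 14.2608 tonnes


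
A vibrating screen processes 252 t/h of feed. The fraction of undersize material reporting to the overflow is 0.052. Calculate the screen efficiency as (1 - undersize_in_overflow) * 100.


94.8%

Screen efficiency = (1 - fraction of undersize in overflow) * 100
= (1 - 0.052) * 100
= 0.948 * 100
= 94.8%


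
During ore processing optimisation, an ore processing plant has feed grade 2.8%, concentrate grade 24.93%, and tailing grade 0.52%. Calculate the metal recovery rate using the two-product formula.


Using the two-product formula:
R = 100 * c * (f - t) / (f * (c - t))
Numerator = 100 * 24.93 * (2.8 - 0.52)
= 100 * 24.93 * 2.28
= 5684.04
Denominator = 2.8 * (24.93 - 0.52)
= 2.8 * 24.41
= 68.348
R = 5684.04 / 68.348
= 83.1632%

83.1632%


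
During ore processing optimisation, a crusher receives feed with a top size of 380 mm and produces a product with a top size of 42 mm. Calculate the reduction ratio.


9.0476

Reduction ratio = feed size / product size
= 380 / 42
= 9.0476


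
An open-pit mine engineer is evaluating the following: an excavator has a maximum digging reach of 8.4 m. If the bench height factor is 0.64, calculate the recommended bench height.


Bench height = reach * factor
= 8.4 * 0.64
= 5.376 m

5.376 m


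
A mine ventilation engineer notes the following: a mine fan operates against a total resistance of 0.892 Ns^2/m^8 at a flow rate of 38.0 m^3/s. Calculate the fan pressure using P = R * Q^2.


1288.048 Pa

Compute Q^2:
Q^2 = 38.0^2 = 1444.0
Compute pressure:
P = R * Q^2 = 0.892 * 1444.0
= 1288.048 Pa


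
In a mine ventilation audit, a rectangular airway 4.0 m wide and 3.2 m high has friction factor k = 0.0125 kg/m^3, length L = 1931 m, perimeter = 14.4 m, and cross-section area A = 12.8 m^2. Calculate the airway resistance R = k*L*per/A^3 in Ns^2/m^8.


0.1657 Ns^2/m^8

Compute the numerator:
k * L * per = 0.0125 * 1931 * 14.4
= 347.58
Compute the denominator:
A^3 = 12.8^3 = 2097.152
Resistance:
R = 347.58 / 2097.152
= 0.1657 Ns^2/m^8


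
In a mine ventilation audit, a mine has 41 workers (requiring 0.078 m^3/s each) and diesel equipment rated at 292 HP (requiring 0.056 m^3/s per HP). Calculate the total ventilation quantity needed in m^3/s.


19.55 m^3/s

Airflow for workers:
Q_people = 41 * 0.078 = 3.198 m^3/s
Airflow for diesel equipment:
Q_diesel = 292 * 0.056 = 16.352 m^3/s
Total ventilation:
Q_total = 3.198 + 16.352
= 19.55 m^3/s


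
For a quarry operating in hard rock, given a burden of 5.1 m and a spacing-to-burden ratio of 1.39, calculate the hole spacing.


7.089 m

Spacing = burden * ratio
= 5.1 * 1.39
= 7.089 m


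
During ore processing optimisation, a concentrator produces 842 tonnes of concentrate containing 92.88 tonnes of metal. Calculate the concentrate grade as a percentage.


Grade = (metal in concentrate / concentrate mass) * 100
= (92.88 / 842) * 100
= 0.1103087886 * 100
= 11.0309%

11.0309%


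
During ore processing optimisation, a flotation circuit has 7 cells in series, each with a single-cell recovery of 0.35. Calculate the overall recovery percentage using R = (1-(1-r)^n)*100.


Complement of single-cell recovery:
1 - r = 1 - 0.35 = 0.65
Raise to power n:
(1 - r)^7 = 0.65^7 = 0.04902227891
Overall recovery:
R = (1 - 0.04902227891) * 100
= 95.0978%

95.0978%


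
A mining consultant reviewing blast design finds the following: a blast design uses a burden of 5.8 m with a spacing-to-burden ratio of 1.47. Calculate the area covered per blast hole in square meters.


First, find the spacing:
Spacing = burden * ratio = 5.8 * 1.47
= 8.526 m
Then, calculate the area:
Area = burden * spacing = 5.8 * 8.526
= 49.4508 m^2

49.4508 m^2


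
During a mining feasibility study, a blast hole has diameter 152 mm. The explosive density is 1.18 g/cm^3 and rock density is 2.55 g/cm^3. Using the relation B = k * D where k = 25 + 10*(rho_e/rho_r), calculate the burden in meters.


4.5034 m

First, compute k:
rho_e / rho_r = 1.18 / 2.55 = 0.462745098
k = 25 + 10 * 0.462745098 = 29.62745098
Then, compute burden:
B = k * D / 1000 = 29.62745098 * 152 / 1000
= 4503.372549 / 1000
= 4.5034 m


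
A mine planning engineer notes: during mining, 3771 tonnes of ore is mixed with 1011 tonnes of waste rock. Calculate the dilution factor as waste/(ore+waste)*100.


Total material = ore + waste
= 3771 + 1011 = 4782 tonnes
Dilution = waste / total * 100
= 1011 / 4782 * 100
= 0.2114178168 * 100
= 21.1418%

21.1418%


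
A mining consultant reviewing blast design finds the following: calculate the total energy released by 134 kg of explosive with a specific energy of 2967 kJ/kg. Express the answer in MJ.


Energy = mass * specific_energy / 1000
= 134 * 2967 / 1000
= 397578 / 1000
= 397.578 MJ

397.578 MJ


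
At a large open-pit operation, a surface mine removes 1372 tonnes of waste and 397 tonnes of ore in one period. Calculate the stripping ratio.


Stripping ratio = waste tonnage / ore tonnage
= 1372 / 397
= 3.4559

3.4559


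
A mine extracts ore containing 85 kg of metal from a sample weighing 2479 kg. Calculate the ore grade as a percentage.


3.4288%

Ore grade = (metal mass / ore mass) * 100
= (85 / 2479) * 100
= 0.03428801936 * 100
= 3.4288%


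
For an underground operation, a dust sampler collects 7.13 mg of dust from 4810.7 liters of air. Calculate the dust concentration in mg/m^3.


1.4821 mg/m^3

Convert liters to m^3: 1 m^3 = 1000 L
Concentration = mass / volume * 1000
= 7.13 / 4810.7 * 1000
= 0.00148211279 * 1000
= 1.4821 mg/m^3


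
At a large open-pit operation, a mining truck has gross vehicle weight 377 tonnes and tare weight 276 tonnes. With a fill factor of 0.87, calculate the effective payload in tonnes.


87.87 tonnes

Maximum payload = gross - tare
= 377 - 276 = 101 tonnes
Effective payload = max payload * fill factor
= 101 * 0.87
= 87.87 tonnes


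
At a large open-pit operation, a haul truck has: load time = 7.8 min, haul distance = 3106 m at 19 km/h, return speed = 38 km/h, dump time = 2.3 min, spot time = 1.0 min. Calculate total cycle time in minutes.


Convert haul speed to m/min: 19 * 1000/60 = 316.6666667 m/min
Haul time = 3106 / 316.6666667 = 9.808421053 min
Convert return speed to m/min: 38 * 1000/60 = 633.3333333 m/min
Return time = 3106 / 633.3333333 = 4.904210526 min
Total cycle time:
= 7.8 + 9.808421053 + 2.3 + 4.904210526 + 1.0
= 25.8126 min

25.8126 min


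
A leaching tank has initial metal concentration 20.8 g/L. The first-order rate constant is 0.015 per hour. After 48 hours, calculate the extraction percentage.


51.3248%

Compute the exponent:
-k * t = -0.015 * 48 = -0.72
Remaining concentration:
C = 20.8 * exp(-0.72)
= 20.8 * 0.486752256
= 10.12444692 g/L
Extracted = 20.8 - 10.12444692 = 10.67555308 g/L
Extraction % = 10.67555308 / 20.8 * 100
= 51.3248%


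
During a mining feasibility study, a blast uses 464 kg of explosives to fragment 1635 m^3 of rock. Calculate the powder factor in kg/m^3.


Powder factor = explosive mass / rock volume
= 464 / 1635
= 0.2838 kg/m^3

0.2838 kg/m^3


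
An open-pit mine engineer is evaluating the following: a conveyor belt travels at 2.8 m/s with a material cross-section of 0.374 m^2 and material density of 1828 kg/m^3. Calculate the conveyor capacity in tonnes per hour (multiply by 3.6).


6891.4138 t/h

Volumetric flow = speed * area
= 2.8 * 0.374 = 1.0472 m^3/s
Mass flow = volumetric * density
= 1.0472 * 1828 = 1914.2816 kg/s
Convert to t/h: multiply by 3.6
Capacity = 1914.2816 * 3.6
= 6891.4138 t/h


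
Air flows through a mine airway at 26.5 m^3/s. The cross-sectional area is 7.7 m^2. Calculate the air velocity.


3.4416 m/s

Velocity = flow rate / cross-sectional area
= 26.5 / 7.7
= 3.4416 m/s


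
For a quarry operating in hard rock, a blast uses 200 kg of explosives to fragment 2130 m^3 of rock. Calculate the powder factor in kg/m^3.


0.0939 kg/m^3

Powder factor = explosive mass / rock volume
= 200 / 2130
= 0.0939 kg/m^3


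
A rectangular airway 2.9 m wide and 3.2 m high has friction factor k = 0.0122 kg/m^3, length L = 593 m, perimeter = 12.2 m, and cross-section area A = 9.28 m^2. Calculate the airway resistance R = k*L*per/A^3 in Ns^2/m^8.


0.1104 Ns^2/m^8

Compute the numerator:
k * L * per = 0.0122 * 593 * 12.2
= 88.26212
Compute the denominator:
A^3 = 9.28^3 = 799.178752
Resistance:
R = 88.26212 / 799.178752
= 0.1104 Ns^2/m^8


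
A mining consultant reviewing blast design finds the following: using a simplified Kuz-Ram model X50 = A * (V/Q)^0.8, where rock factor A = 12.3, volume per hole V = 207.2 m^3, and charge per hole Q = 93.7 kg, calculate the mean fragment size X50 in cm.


Compute V/Q:
V/Q = 207.2 / 93.7 = 2.2113127
Raise to the power 0.8:
(V/Q)^0.8 = 2.2113127^0.8 = 1.886775065
Multiply by A:
X50 = 12.3 * 1.886775065
= 23.2073 cm

23.2073 cm


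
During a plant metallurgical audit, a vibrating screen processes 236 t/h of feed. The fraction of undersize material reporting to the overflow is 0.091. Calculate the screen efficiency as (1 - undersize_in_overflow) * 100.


90.9%

Screen efficiency = (1 - fraction of undersize in overflow) * 100
= (1 - 0.091) * 100
= 0.909 * 100
= 90.9%


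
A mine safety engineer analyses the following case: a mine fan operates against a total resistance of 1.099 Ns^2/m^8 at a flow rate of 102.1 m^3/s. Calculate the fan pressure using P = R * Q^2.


Compute Q^2:
Q^2 = 102.1^2 = 10424.41
Compute pressure:
P = R * Q^2 = 1.099 * 10424.41
= 11456.4266 Pa

11456.4266 Pa


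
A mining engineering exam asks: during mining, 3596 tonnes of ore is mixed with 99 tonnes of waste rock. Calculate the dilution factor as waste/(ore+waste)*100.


2.6793%

Total material = ore + waste
= 3596 + 99 = 3695 tonnes
Dilution = waste / total * 100
= 99 / 3695 * 100
= 0.02679296346 * 100
= 2.6793%


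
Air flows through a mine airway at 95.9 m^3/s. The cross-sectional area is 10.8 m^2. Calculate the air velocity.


8.8796 m/s

Velocity = flow rate / cross-sectional area
= 95.9 / 10.8
= 8.8796 m/s


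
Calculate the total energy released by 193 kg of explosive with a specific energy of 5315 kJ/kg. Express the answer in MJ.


1025.795 MJ

Energy = mass * specific_energy / 1000
= 193 * 5315 / 1000
= 1025795 / 1000
= 1025.795 MJ


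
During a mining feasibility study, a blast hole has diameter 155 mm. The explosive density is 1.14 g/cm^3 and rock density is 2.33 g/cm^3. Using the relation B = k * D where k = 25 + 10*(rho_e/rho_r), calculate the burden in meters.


First, compute k:
rho_e / rho_r = 1.14 / 2.33 = 0.4892703863
k = 25 + 10 * 0.4892703863 = 29.89270386
Then, compute burden:
B = k * D / 1000 = 29.89270386 * 155 / 1000
= 4633.369099 / 1000
= 4.6334 m

4.6334 m


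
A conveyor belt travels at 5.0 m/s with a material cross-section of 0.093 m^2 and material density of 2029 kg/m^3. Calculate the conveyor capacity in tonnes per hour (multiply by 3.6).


3396.546 t/h

Volumetric flow = speed * area
= 5.0 * 0.093 = 0.465 m^3/s
Mass flow = volumetric * density
= 0.465 * 2029 = 943.485 kg/s
Convert to t/h: multiply by 3.6
Capacity = 943.485 * 3.6
= 3396.546 t/h


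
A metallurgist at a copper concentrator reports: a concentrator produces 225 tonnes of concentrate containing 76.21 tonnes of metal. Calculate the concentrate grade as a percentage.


33.8711%

Grade = (metal in concentrate / concentrate mass) * 100
= (76.21 / 225) * 100
= 0.3387111111 * 100
= 33.8711%


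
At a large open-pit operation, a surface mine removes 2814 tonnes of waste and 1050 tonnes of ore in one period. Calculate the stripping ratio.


2.68

Stripping ratio = waste tonnage / ore tonnage
= 2814 / 1050
= 2.68


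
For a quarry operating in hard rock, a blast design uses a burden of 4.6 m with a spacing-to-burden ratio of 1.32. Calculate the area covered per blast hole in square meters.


27.9312 m^2

First, find the spacing:
Spacing = burden * ratio = 4.6 * 1.32
= 6.072 m
Then, calculate the area:
Area = burden * spacing = 4.6 * 6.072
= 27.9312 m^2


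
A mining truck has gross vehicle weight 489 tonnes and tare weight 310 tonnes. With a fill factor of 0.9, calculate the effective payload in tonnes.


Maximum payload = gross - tare
= 489 - 310 = 179 tonnes
Effective payload = max payload * fill factor
= 179 * 0.9
= 161.1 tonnes

161.1 tonnes


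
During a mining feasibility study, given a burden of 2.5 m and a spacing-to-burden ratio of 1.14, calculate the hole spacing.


Spacing = burden * ratio
= 2.5 * 1.14
= 2.85 m

2.85 m


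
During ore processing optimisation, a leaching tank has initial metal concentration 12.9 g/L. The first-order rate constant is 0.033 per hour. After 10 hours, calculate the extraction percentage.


28.1076%

Compute the exponent:
-k * t = -0.033 * 10 = -0.33
Remaining concentration:
C = 12.9 * exp(-0.33)
= 12.9 * 0.7189237334
= 9.274116161 g/L
Extracted = 12.9 - 9.274116161 = 3.625883839 g/L
Extraction % = 3.625883839 / 12.9 * 100
= 28.1076%


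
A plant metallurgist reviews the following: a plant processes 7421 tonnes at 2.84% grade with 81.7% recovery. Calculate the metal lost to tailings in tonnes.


Total metal in feed:
= 7421 * 2.84 / 100 = 210.7564 tonnes
Metal recovered:
= 210.7564 * 81.7 / 100 = 172.1879788 tonnes
Metal lost to tailings:
= 210.7564 - 172.1879788
= 38.5684 tonnes

38.5684 tonnes


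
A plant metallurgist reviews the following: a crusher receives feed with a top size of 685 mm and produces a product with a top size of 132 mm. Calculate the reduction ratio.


Reduction ratio = feed size / product size
= 685 / 132
= 5.1894

5.1894


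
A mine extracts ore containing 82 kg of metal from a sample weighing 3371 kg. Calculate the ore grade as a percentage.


2.4325%

Ore grade = (metal mass / ore mass) * 100
= (82 / 3371) * 100
= 0.02432512608 * 100
= 2.4325%


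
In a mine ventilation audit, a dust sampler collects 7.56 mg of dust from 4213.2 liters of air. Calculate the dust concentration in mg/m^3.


1.7944 mg/m^3

Convert liters to m^3: 1 m^3 = 1000 L
Concentration = mass / volume * 1000
= 7.56 / 4213.2 * 1000
= 0.001794360581 * 1000
= 1.7944 mg/m^3


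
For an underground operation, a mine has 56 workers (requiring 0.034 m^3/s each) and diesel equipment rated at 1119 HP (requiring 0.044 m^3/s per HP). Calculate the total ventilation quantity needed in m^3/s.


Airflow for workers:
Q_people = 56 * 0.034 = 1.904 m^3/s
Airflow for diesel equipment:
Q_diesel = 1119 * 0.044 = 49.236 m^3/s
Total ventilation:
Q_total = 1.904 + 49.236
= 51.14 m^3/s

51.14 m^3/s


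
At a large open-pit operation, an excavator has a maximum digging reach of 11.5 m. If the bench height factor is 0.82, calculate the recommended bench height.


Bench height = reach * factor
= 11.5 * 0.82
= 9.43 m

9.43 m


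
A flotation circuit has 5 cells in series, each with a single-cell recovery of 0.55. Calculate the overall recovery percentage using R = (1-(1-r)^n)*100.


98.1547%

Complement of single-cell recovery:
1 - r = 1 - 0.55 = 0.45
Raise to power n:
(1 - r)^5 = 0.45^5 = 0.0184528125
Overall recovery:
R = (1 - 0.0184528125) * 100
= 98.1547%


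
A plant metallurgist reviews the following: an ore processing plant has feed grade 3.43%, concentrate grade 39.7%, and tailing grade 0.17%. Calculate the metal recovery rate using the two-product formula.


95.4525%

Using the two-product formula:
R = 100 * c * (f - t) / (f * (c - t))
Numerator = 100 * 39.7 * (3.43 - 0.17)
= 100 * 39.7 * 3.26
= 12942.2
Denominator = 3.43 * (39.7 - 0.17)
= 3.43 * 39.53
= 135.5879
R = 12942.2 / 135.5879
= 95.4525%


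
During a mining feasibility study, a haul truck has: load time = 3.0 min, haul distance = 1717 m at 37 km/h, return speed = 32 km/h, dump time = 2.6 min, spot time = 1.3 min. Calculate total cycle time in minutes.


12.9037 min

Convert haul speed to m/min: 37 * 1000/60 = 616.6666667 m/min
Haul time = 1717 / 616.6666667 = 2.784324324 min
Convert return speed to m/min: 32 * 1000/60 = 533.3333333 m/min
Return time = 1717 / 533.3333333 = 3.219375 min
Total cycle time:
= 3.0 + 2.784324324 + 2.6 + 3.219375 + 1.3
= 12.9037 min


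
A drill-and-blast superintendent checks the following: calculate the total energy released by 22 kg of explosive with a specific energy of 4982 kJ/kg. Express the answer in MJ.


Energy = mass * specific_energy / 1000
= 22 * 4982 / 1000
= 109604 / 1000
= 109.604 MJ

109.604 MJ


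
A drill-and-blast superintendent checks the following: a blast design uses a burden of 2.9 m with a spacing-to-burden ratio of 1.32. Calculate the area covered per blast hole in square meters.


First, find the spacing:
Spacing = burden * ratio = 2.9 * 1.32
= 3.828 m
Then, calculate the area:
Area = burden * spacing = 2.9 * 3.828
= 11.1012 m^2

11.1012 m^2


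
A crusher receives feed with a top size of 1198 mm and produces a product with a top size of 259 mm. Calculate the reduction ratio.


4.6255

Reduction ratio = feed size / product size
= 1198 / 259
= 4.6255


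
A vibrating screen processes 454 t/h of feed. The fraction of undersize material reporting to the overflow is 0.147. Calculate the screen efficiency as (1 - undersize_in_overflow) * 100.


85.3%

Screen efficiency = (1 - fraction of undersize in overflow) * 100
= (1 - 0.147) * 100
= 0.853 * 100
= 85.3%


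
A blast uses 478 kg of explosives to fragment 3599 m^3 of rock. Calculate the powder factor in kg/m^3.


Powder factor = explosive mass / rock volume
= 478 / 3599
= 0.1328 kg/m^3

0.1328 kg/m^3


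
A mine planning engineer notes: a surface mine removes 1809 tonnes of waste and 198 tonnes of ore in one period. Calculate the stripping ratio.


9.1364

Stripping ratio = waste tonnage / ore tonnage
= 1809 / 198
= 9.1364


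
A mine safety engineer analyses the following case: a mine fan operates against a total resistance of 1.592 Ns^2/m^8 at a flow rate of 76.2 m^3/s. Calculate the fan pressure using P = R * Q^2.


9243.8525 Pa

Compute Q^2:
Q^2 = 76.2^2 = 5806.44
Compute pressure:
P = R * Q^2 = 1.592 * 5806.44
= 9243.8525 Pa


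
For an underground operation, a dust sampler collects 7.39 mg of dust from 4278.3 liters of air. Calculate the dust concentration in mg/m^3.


1.7273 mg/m^3

Convert liters to m^3: 1 m^3 = 1000 L
Concentration = mass / volume * 1000
= 7.39 / 4278.3 * 1000
= 0.0017273216 * 1000
= 1.7273 mg/m^3
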